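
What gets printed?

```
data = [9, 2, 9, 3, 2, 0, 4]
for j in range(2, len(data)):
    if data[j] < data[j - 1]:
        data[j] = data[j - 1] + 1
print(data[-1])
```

j=2: 9>=2, unchanged → [9, 2, 9, 3, 2, 0, 4]
j=3: 3<9, data[3] = 9+1 = 10 → [9, 2, 9, 10, 2, 0, 4]
j=4: 2<10, data[4] = 10+1 = 11 → [9, 2, 9, 10, 11, 0, 4]
j=5: 0<11, data[5] = 11+1 = 12 → [9, 2, 9, 10, 11, 12, 4]
j=6: 4<12, data[6] = 12+1 = 13 → [9, 2, 9, 10, 11, 12, 13]

13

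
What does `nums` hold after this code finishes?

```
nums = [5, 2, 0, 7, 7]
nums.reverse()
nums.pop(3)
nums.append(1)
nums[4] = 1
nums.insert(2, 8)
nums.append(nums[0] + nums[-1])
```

[7, 7, 8, 0, 5, 1, 8]

reverse → [7, 7, 0, 2, 5]
pop(3) removes 2 → [7, 7, 0, 5]
append 1 → [7, 7, 0, 5, 1]
nums[4] = 1 → [7, 7, 0, 5, 1]
insert 8 at 2 → [7, 7, 8, 0, 5, 1]
append nums[0]+nums[-1] = 7+1 = 8 → [7, 7, 8, 0, 5, 1, 8]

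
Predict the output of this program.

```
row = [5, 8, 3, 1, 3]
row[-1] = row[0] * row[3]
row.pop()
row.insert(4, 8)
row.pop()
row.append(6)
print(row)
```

row[-1] = row[0]*row[3] = 5*1 = 5 → [5, 8, 3, 1, 5]
pop() removes 5 → [5, 8, 3, 1]
insert 8 at 4 → [5, 8, 3, 1, 8]
pop() removes 8 → [5, 8, 3, 1]
append 6 → [5, 8, 3, 1, 6]

[5, 8, 3, 1, 6]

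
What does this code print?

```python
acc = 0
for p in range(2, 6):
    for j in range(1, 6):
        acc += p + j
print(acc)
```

130

p=2,j=1: acc = 0+3 = 3
p=2,j=2: acc = 3+4 = 7
p=2,j=3: acc = 7+5 = 12
p=2,j=4: acc = 12+6 = 18
p=2,j=5: acc = 18+7 = 25
p=3,j=1: acc = 25+4 = 29
p=3,j=2: acc = 29+5 = 34
p=3,j=3: acc = 34+6 = 40
p=3,j=4: acc = 40+7 = 47
p=3,j=5: acc = 47+8 = 55
p=4,j=1: acc = 55+5 = 60
p=4,j=2: acc = 60+6 = 66
p=4,j=3: acc = 66+7 = 73
p=4,j=4: acc = 73+8 = 81
p=4,j=5: acc = 81+9 = 90
p=5,j=1: acc = 90+6 = 96
p=5,j=2: acc = 96+7 = 103
p=5,j=3: acc = 103+8 = 111
p=5,j=4: acc = 111+9 = 120
p=5,j=5: acc = 120+10 = 130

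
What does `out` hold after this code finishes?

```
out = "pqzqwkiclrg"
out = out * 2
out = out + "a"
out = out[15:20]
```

'wkicl'

repeat ×2 → 'pqzqwkiclrgpqzqwkiclrg'
+ 'a' → 'pqzqwkiclrgpqzqwkiclrga'
slice [15:20] → 'wkicl'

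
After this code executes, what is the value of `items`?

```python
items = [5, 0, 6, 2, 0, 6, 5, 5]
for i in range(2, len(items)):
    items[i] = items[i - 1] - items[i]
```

[5, 0, -6, -8, -8, -14, -19, -24]

i=2: items[2] = 0-6 = -6 → [5, 0, -6, 2, 0, 6, 5, 5]
i=3: items[3] = (-6)-2 = -8 → [5, 0, -6, -8, 0, 6, 5, 5]
i=4: items[4] = (-8)-0 = -8 → [5, 0, -6, -8, -8, 6, 5, 5]
i=5: items[5] = (-8)-6 = -14 → [5, 0, -6, -8, -8, -14, 5, 5]
i=6: items[6] = (-14)-5 = -19 → [5, 0, -6, -8, -8, -14, -19, 5]
i=7: items[7] = (-19)-5 = -24 → [5, 0, -6, -8, -8, -14, -19, -24]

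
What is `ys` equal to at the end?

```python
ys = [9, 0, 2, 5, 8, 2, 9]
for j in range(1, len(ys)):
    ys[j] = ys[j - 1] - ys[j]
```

j=1: ys[1] = 9-0 = 9 → [9, 9, 2, 5, 8, 2, 9]
j=2: ys[2] = 9-2 = 7 → [9, 9, 7, 5, 8, 2, 9]
j=3: ys[3] = 7-5 = 2 → [9, 9, 7, 2, 8, 2, 9]
j=4: ys[4] = 2-8 = -6 → [9, 9, 7, 2, -6, 2, 9]
j=5: ys[5] = (-6)-2 = -8 → [9, 9, 7, 2, -6, -8, 9]
j=6: ys[6] = (-8)-9 = -17 → [9, 9, 7, 2, -6, -8, -17]

[9, 9, 7, 2, -6, -8, -17]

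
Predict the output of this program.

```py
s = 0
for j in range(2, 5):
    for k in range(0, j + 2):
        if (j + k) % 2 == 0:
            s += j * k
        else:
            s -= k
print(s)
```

j=2,k=0: even sum, s = 0+0 = 0
j=2,k=1: odd sum, s = 0-1 = -1
j=2,k=2: even sum, s = (-1)+4 = 3
j=2,k=3: odd sum, s = 3-3 = 0
j=3,k=0: odd sum, s = 0-0 = 0
j=3,k=1: even sum, s = 0+3 = 3
j=3,k=2: odd sum, s = 3-2 = 1
j=3,k=3: even sum, s = 1+9 = 10
j=3,k=4: odd sum, s = 10-4 = 6
j=4,k=0: even sum, s = 6+0 = 6
j=4,k=1: odd sum, s = 6-1 = 5
j=4,k=2: even sum, s = 5+8 = 13
j=4,k=3: odd sum, s = 13-3 = 10
j=4,k=4: even sum, s = 10+16 = 26
j=4,k=5: odd sum, s = 26-5 = 21

21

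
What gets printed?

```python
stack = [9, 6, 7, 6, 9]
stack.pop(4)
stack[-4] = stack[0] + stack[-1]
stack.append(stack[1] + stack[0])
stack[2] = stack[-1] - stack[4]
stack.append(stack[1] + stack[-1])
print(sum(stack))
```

75

pop(4) removes 9 → [9, 6, 7, 6]
stack[-4] = stack[0]+stack[-1] = 9+6 = 15 → [15, 6, 7, 6]
append stack[1]+stack[0] = 6+15 = 21 → [15, 6, 7, 6, 21]
stack[2] = stack[-1]-stack[4] = 21-21 = 0 → [15, 6, 0, 6, 21]
append stack[1]+stack[-1] = 6+21 = 27 → [15, 6, 0, 6, 21, 27]
sum = 75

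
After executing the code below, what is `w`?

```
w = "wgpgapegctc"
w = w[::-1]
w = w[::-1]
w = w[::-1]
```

'ctcgepagpgw'

reverse → 'ctcgepagpgw'
reverse → 'wgpgapegctc'
reverse → 'ctcgepagpgw'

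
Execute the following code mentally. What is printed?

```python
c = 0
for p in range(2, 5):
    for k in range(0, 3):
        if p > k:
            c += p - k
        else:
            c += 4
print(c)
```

22

p=2,k=0: 2>0, c = 0+2 = 2
p=2,k=1: 2>1, c = 2+1 = 3
p=2,k=2: not 2>2, c = 3+4 = 7
p=3,k=0: 3>0, c = 7+3 = 10
p=3,k=1: 3>1, c = 10+2 = 12
p=3,k=2: 3>2, c = 12+1 = 13
p=4,k=0: 4>0, c = 13+4 = 17
p=4,k=1: 4>1, c = 17+3 = 20
p=4,k=2: 4>2, c = 20+2 = 22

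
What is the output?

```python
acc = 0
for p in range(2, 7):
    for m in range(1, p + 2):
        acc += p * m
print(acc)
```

375

p=2,m=1: acc = 0+2 = 2
p=2,m=2: acc = 2+4 = 6
p=2,m=3: acc = 6+6 = 12
p=3,m=1: acc = 12+3 = 15
p=3,m=2: acc = 15+6 = 21
p=3,m=3: acc = 21+9 = 30
p=3,m=4: acc = 30+12 = 42
p=4,m=1: acc = 42+4 = 46
p=4,m=2: acc = 46+8 = 54
p=4,m=3: acc = 54+12 = 66
p=4,m=4: acc = 66+16 = 82
p=4,m=5: acc = 82+20 = 102
p=5,m=1: acc = 102+5 = 107
p=5,m=2: acc = 107+10 = 117
p=5,m=3: acc = 117+15 = 132
p=5,m=4: acc = 132+20 = 152
p=5,m=5: acc = 152+25 = 177
p=5,m=6: acc = 177+30 = 207
p=6,m=1: acc = 207+6 = 213
p=6,m=2: acc = 213+12 = 225
p=6,m=3: acc = 225+18 = 243
p=6,m=4: acc = 243+24 = 267
p=6,m=5: acc = 267+30 = 297
p=6,m=6: acc = 297+36 = 333
p=6,m=7: acc = 333+42 = 375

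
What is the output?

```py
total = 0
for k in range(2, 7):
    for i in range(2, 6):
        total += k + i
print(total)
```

k=2,i=2: total = 0+4 = 4
k=2,i=3: total = 4+5 = 9
k=2,i=4: total = 9+6 = 15
k=2,i=5: total = 15+7 = 22
k=3,i=2: total = 22+5 = 27
k=3,i=3: total = 27+6 = 33
k=3,i=4: total = 33+7 = 40
k=3,i=5: total = 40+8 = 48
k=4,i=2: total = 48+6 = 54
k=4,i=3: total = 54+7 = 61
k=4,i=4: total = 61+8 = 69
k=4,i=5: total = 69+9 = 78
k=5,i=2: total = 78+7 = 85
k=5,i=3: total = 85+8 = 93
k=5,i=4: total = 93+9 = 102
k=5,i=5: total = 102+10 = 112
k=6,i=2: total = 112+8 = 120
k=6,i=3: total = 120+9 = 129
k=6,i=4: total = 129+10 = 139
k=6,i=5: total = 139+11 = 150

150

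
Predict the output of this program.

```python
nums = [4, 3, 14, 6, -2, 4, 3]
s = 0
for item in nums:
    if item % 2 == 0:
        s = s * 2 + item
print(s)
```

200

item=4: even, s = 0*2+4 = 4
item=3: not even
item=14: even, s = 4*2+14 = 22
item=6: even, s = 22*2+6 = 50
item=-2: even, s = 50*2+(-2) = 98
item=4: even, s = 98*2+4 = 200
item=3: not even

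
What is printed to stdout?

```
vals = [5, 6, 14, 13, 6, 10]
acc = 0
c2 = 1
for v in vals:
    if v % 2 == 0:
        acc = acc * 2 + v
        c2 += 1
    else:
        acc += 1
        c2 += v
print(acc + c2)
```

169

v=5: not even, acc = 0+1 = 1; c2=6
v=6: even, acc = 1*2+6 = 8; c2=7
v=14: even, acc = 8*2+14 = 30; c2=8
v=13: not even, acc = 30+1 = 31; c2=21
v=6: even, acc = 31*2+6 = 68; c2=22
v=10: even, acc = 68*2+10 = 146; c2=23
acc+c2 = 146+23 = 169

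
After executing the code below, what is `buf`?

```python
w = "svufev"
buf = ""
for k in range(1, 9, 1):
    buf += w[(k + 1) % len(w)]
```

k=1: add w[2]='u' → 'u'
k=2: add w[3]='f' → 'uf'
k=3: add w[4]='e' → 'ufe'
k=4: add w[5]='v' → 'ufev'
k=5: add w[0]='s' → 'ufevs'
k=6: add w[1]='v' → 'ufevsv'
k=7: add w[2]='u' → 'ufevsvu'
k=8: add w[3]='f' → 'ufevsvuf'

'ufevsvuf'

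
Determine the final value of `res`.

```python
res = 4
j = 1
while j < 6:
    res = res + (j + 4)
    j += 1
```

39

j=1: res = 4+5 = 9
j=2: res = 9+6 = 15
j=3: res = 15+7 = 22
j=4: res = 22+8 = 30
j=5: res = 30+9 = 39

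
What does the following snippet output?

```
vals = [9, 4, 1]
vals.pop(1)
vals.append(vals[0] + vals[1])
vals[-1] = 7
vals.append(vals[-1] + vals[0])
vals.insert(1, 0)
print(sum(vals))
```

33

pop(1) removes 4 → [9, 1]
append vals[0]+vals[1] = 9+1 = 10 → [9, 1, 10]
vals[-1] = 7 → [9, 1, 7]
append vals[-1]+vals[0] = 7+9 = 16 → [9, 1, 7, 16]
insert 0 at 1 → [9, 0, 1, 7, 16]
sum = 33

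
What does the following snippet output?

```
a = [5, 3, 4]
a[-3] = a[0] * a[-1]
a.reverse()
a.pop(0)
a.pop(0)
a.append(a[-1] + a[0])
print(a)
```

a[-3] = a[0]*a[-1] = 5*4 = 20 → [20, 3, 4]
reverse → [4, 3, 20]
pop(0) removes 4 → [3, 20]
pop(0) removes 3 → [20]
append a[-1]+a[0] = 20+20 = 40 → [20, 40]

[20, 40]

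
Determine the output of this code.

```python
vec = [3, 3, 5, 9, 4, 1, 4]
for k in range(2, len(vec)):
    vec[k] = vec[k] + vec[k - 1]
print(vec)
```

[3, 3, 8, 17, 21, 22, 26]

k=2: vec[2] = 5+3 = 8 → [3, 3, 8, 9, 4, 1, 4]
k=3: vec[3] = 9+8 = 17 → [3, 3, 8, 17, 4, 1, 4]
k=4: vec[4] = 4+17 = 21 → [3, 3, 8, 17, 21, 1, 4]
k=5: vec[5] = 1+21 = 22 → [3, 3, 8, 17, 21, 22, 4]
k=6: vec[6] = 4+22 = 26 → [3, 3, 8, 17, 21, 22, 26]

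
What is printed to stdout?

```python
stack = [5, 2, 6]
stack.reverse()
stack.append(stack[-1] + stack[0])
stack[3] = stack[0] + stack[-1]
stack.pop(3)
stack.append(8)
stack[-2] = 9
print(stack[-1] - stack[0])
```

2

reverse → [6, 2, 5]
append stack[-1]+stack[0] = 5+6 = 11 → [6, 2, 5, 11]
stack[3] = stack[0]+stack[-1] = 6+11 = 17 → [6, 2, 5, 17]
pop(3) removes 17 → [6, 2, 5]
append 8 → [6, 2, 5, 8]
stack[-2] = 9 → [6, 2, 9, 8]
stack[-1]-stack[0] = 8-6 = 2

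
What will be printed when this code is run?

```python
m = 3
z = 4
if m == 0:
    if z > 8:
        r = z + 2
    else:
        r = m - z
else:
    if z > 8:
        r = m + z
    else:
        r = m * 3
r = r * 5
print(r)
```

45

m=3, z=4
m == 0 is False; z > 8 is False
→ r = m * 3 = 9
r = 9*5 = 45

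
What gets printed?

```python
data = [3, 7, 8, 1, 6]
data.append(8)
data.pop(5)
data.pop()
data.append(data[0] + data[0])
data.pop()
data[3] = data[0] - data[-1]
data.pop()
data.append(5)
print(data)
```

append 8 → [3, 7, 8, 1, 6, 8]
pop(5) removes 8 → [3, 7, 8, 1, 6]
pop() removes 6 → [3, 7, 8, 1]
append data[0]+data[0] = 3+3 = 6 → [3, 7, 8, 1, 6]
pop() removes 6 → [3, 7, 8, 1]
data[3] = data[0]-data[-1] = 3-1 = 2 → [3, 7, 8, 2]
pop() removes 2 → [3, 7, 8]
append 5 → [3, 7, 8, 5]

[3, 7, 8, 5]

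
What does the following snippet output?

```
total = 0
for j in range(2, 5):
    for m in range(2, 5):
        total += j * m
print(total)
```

j=2,m=2: total = 0+4 = 4
j=2,m=3: total = 4+6 = 10
j=2,m=4: total = 10+8 = 18
j=3,m=2: total = 18+6 = 24
j=3,m=3: total = 24+9 = 33
j=3,m=4: total = 33+12 = 45
j=4,m=2: total = 45+8 = 53
j=4,m=3: total = 53+12 = 65
j=4,m=4: total = 65+16 = 81

81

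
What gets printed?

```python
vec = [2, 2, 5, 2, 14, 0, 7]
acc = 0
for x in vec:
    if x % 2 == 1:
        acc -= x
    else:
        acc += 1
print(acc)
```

x=2: not odd, acc = 0+1 = 1
x=2: not odd, acc = 1+1 = 2
x=5: odd, acc = 2-5 = -3
x=2: not odd, acc = (-3)+1 = -2
x=14: not odd, acc = (-2)+1 = -1
x=0: not odd, acc = (-1)+1 = 0
x=7: odd, acc = 0-7 = -7

-7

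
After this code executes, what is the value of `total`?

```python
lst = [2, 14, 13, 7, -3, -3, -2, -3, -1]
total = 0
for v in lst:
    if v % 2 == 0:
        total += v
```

v=2: even, total = 0+2 = 2
v=14: even, total = 2+14 = 16
v=13: not even
v=7: not even
v=-3: not even
v=-3: not even
v=-2: even, total = 16+(-2) = 14
v=-3: not even
v=-1: not even

14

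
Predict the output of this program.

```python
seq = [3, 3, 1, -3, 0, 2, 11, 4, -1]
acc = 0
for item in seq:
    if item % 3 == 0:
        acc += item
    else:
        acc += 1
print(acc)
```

8

item=3: %3==0, acc = 0+3 = 3
item=3: %3==0, acc = 3+3 = 6
item=1: not %3==0, acc = 6+1 = 7
item=-3: %3==0, acc = 7+(-3) = 4
item=0: %3==0, acc = 4+0 = 4
item=2: not %3==0, acc = 4+1 = 5
item=11: not %3==0, acc = 5+1 = 6
item=4: not %3==0, acc = 6+1 = 7
item=-1: not %3==0, acc = 7+1 = 8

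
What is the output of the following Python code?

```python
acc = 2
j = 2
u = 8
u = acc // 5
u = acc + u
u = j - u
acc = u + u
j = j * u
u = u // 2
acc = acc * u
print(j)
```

u = 2//5 = 0
u = 2+0 = 2
u = 2-2 = 0
acc = 0+0 = 0
j = 2*0 = 0
u = 0//2 = 0
acc = 0*0 = 0

0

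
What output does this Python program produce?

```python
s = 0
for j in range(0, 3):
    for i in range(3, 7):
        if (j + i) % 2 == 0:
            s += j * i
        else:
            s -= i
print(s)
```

2

j=0,i=3: odd sum, s = 0-3 = -3
j=0,i=4: even sum, s = (-3)+0 = -3
j=0,i=5: odd sum, s = (-3)-5 = -8
j=0,i=6: even sum, s = (-8)+0 = -8
j=1,i=3: even sum, s = (-8)+3 = -5
j=1,i=4: odd sum, s = (-5)-4 = -9
j=1,i=5: even sum, s = (-9)+5 = -4
j=1,i=6: odd sum, s = (-4)-6 = -10
j=2,i=3: odd sum, s = (-10)-3 = -13
j=2,i=4: even sum, s = (-13)+8 = -5
j=2,i=5: odd sum, s = (-5)-5 = -10
j=2,i=6: even sum, s = (-10)+12 = 2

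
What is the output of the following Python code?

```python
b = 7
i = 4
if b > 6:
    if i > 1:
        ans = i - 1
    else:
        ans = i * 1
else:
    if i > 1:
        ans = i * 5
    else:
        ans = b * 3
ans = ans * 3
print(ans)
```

b=7, i=4
b > 6 is True; i > 1 is True
→ ans = i - 1 = 3
ans = 3*3 = 9

9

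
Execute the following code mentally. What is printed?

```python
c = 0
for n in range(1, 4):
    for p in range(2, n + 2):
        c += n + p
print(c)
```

n=1,p=2: c = 0+3 = 3
n=2,p=2: c = 3+4 = 7
n=2,p=3: c = 7+5 = 12
n=3,p=2: c = 12+5 = 17
n=3,p=3: c = 17+6 = 23
n=3,p=4: c = 23+7 = 30

30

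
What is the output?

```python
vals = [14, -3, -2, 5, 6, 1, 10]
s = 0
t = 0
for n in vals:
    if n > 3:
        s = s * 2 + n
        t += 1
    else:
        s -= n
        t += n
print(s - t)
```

192

n=14: >3, s = 0*2+14 = 14; t=1
n=-3: not >3, s = 14-(-3) = 17; t=-2
n=-2: not >3, s = 17-(-2) = 19; t=-4
n=5: >3, s = 19*2+5 = 43; t=-3
n=6: >3, s = 43*2+6 = 92; t=-2
n=1: not >3, s = 92-1 = 91; t=-1
n=10: >3, s = 91*2+10 = 192; t=0
s-t = 192-0 = 192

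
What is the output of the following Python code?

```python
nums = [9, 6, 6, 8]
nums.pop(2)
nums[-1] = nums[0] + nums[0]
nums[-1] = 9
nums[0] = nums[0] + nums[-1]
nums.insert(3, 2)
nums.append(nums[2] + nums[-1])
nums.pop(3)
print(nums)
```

[18, 6, 9, 11]

pop(2) removes 6 → [9, 6, 8]
nums[-1] = nums[0]+nums[0] = 9+9 = 18 → [9, 6, 18]
nums[-1] = 9 → [9, 6, 9]
nums[0] = nums[0]+nums[-1] = 9+9 = 18 → [18, 6, 9]
insert 2 at 3 → [18, 6, 9, 2]
append nums[2]+nums[-1] = 9+2 = 11 → [18, 6, 9, 2, 11]
pop(3) removes 2 → [18, 6, 9, 11]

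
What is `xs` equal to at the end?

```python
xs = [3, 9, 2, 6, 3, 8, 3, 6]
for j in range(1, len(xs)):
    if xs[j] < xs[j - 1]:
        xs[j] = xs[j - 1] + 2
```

j=1: 9>=3, unchanged → [3, 9, 2, 6, 3, 8, 3, 6]
j=2: 2<9, xs[2] = 9+2 = 11 → [3, 9, 11, 6, 3, 8, 3, 6]
j=3: 6<11, xs[3] = 11+2 = 13 → [3, 9, 11, 13, 3, 8, 3, 6]
j=4: 3<13, xs[4] = 13+2 = 15 → [3, 9, 11, 13, 15, 8, 3, 6]
j=5: 8<15, xs[5] = 15+2 = 17 → [3, 9, 11, 13, 15, 17, 3, 6]
j=6: 3<17, xs[6] = 17+2 = 19 → [3, 9, 11, 13, 15, 17, 19, 6]
j=7: 6<19, xs[7] = 19+2 = 21 → [3, 9, 11, 13, 15, 17, 19, 21]

[3, 9, 11, 13, 15, 17, 19, 21]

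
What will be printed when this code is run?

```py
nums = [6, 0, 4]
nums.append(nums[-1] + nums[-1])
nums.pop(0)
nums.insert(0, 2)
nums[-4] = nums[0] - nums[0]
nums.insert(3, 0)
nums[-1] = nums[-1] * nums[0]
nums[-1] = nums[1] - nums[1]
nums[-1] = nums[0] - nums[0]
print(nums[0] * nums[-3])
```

0

append nums[-1]+nums[-1] = 4+4 = 8 → [6, 0, 4, 8]
pop(0) removes 6 → [0, 4, 8]
insert 2 at 0 → [2, 0, 4, 8]
nums[-4] = nums[0]-nums[0] = 2-2 = 0 → [0, 0, 4, 8]
insert 0 at 3 → [0, 0, 4, 0, 8]
nums[-1] = nums[-1]*nums[0] = 8*0 = 0 → [0, 0, 4, 0, 0]
nums[-1] = nums[1]-nums[1] = 0-0 = 0 → [0, 0, 4, 0, 0]
nums[-1] = nums[0]-nums[0] = 0-0 = 0 → [0, 0, 4, 0, 0]
nums[0]*nums[-3] = 0*4 = 0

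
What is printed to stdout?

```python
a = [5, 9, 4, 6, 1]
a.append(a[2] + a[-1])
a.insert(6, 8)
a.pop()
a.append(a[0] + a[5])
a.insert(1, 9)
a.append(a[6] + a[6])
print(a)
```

append a[2]+a[-1] = 4+1 = 5 → [5, 9, 4, 6, 1, 5]
insert 8 at 6 → [5, 9, 4, 6, 1, 5, 8]
pop() removes 8 → [5, 9, 4, 6, 1, 5]
append a[0]+a[5] = 5+5 = 10 → [5, 9, 4, 6, 1, 5, 10]
insert 9 at 1 → [5, 9, 9, 4, 6, 1, 5, 10]
append a[6]+a[6] = 5+5 = 10 → [5, 9, 9, 4, 6, 1, 5, 10, 10]

[5, 9, 9, 4, 6, 1, 5, 10, 10]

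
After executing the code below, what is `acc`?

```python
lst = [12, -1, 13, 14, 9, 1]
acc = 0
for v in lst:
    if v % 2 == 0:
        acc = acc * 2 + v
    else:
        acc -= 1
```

32

v=12: even, acc = 0*2+12 = 12
v=-1: not even, acc = 12-1 = 11
v=13: not even, acc = 11-1 = 10
v=14: even, acc = 10*2+14 = 34
v=9: not even, acc = 34-1 = 33
v=1: not even, acc = 33-1 = 32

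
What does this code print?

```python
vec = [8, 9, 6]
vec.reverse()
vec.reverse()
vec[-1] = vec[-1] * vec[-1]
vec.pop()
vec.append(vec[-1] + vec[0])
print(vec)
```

[8, 9, 17]

reverse → [6, 9, 8]
reverse → [8, 9, 6]
vec[-1] = vec[-1]*vec[-1] = 6*6 = 36 → [8, 9, 36]
pop() removes 36 → [8, 9]
append vec[-1]+vec[0] = 9+8 = 17 → [8, 9, 17]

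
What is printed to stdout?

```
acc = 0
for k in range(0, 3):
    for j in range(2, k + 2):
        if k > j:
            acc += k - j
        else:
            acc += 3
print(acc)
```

k=1,j=2: not 1>2, acc = 0+3 = 3
k=2,j=2: not 2>2, acc = 3+3 = 6
k=2,j=3: not 2>3, acc = 6+3 = 9

9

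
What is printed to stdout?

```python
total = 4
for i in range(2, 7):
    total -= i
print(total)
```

i=2: total = 4-2 = 2
i=3: total = 2-3 = -1
i=4: total = (-1)-4 = -5
i=5: total = (-5)-5 = -10
i=6: total = (-10)-6 = -16

-16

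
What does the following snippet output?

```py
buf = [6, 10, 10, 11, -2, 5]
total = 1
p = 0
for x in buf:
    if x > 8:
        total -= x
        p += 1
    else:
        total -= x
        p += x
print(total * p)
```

-468

x=6: not >8, total = 1-6 = -5; p=6
x=10: >8, total = (-5)-10 = -15; p=7
x=10: >8, total = (-15)-10 = -25; p=8
x=11: >8, total = (-25)-11 = -36; p=9
x=-2: not >8, total = (-36)-(-2) = -34; p=7
x=5: not >8, total = (-34)-5 = -39; p=12
total*p = (-39)*12 = -468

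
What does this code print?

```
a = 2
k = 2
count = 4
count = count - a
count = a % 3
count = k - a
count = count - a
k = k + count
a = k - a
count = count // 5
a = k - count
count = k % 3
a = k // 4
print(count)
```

count = 4-2 = 2
count = 2%3 = 2
count = 2-2 = 0
count = 0-2 = -2
k = 2+(-2) = 0
a = 0-2 = -2
count = (-2)//5 = -1
a = 0-(-1) = 1
count = 0%3 = 0
a = 0//4 = 0

0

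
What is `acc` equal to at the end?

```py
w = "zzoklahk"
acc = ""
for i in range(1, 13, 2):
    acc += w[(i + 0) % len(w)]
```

i=1: add w[1]='z' → 'z'
i=3: add w[3]='k' → 'zk'
i=5: add w[5]='a' → 'zka'
i=7: add w[7]='k' → 'zkak'
i=9: add w[1]='z' → 'zkakz'
i=11: add w[3]='k' → 'zkakzk'

'zkakzk'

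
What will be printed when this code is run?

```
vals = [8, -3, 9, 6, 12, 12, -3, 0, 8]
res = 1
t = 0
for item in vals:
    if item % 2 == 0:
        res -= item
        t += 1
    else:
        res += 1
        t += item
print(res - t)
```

item=8: even, res = 1-8 = -7; t=1
item=-3: not even, res = (-7)+1 = -6; t=-2
item=9: not even, res = (-6)+1 = -5; t=7
item=6: even, res = (-5)-6 = -11; t=8
item=12: even, res = (-11)-12 = -23; t=9
item=12: even, res = (-23)-12 = -35; t=10
item=-3: not even, res = (-35)+1 = -34; t=7
item=0: even, res = (-34)-0 = -34; t=8
item=8: even, res = (-34)-8 = -42; t=9
res-t = (-42)-9 = -51

-51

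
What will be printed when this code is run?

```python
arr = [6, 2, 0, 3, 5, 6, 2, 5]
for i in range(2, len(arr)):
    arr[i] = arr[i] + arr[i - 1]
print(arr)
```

[6, 2, 2, 5, 10, 16, 18, 23]

i=2: arr[2] = 0+2 = 2 → [6, 2, 2, 3, 5, 6, 2, 5]
i=3: arr[3] = 3+2 = 5 → [6, 2, 2, 5, 5, 6, 2, 5]
i=4: arr[4] = 5+5 = 10 → [6, 2, 2, 5, 10, 6, 2, 5]
i=5: arr[5] = 6+10 = 16 → [6, 2, 2, 5, 10, 16, 2, 5]
i=6: arr[6] = 2+16 = 18 → [6, 2, 2, 5, 10, 16, 18, 5]
i=7: arr[7] = 5+18 = 23 → [6, 2, 2, 5, 10, 16, 18, 23]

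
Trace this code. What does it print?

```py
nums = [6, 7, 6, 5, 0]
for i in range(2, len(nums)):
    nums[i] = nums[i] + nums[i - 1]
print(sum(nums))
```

62

i=2: nums[2] = 6+7 = 13 → [6, 7, 13, 5, 0]
i=3: nums[3] = 5+13 = 18 → [6, 7, 13, 18, 0]
i=4: nums[4] = 0+18 = 18 → [6, 7, 13, 18, 18]
sum = 62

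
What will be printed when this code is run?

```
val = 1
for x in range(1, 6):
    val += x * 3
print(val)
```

x=1: val = 1+1*3 = 4
x=2: val = 4+2*3 = 10
x=3: val = 10+3*3 = 19
x=4: val = 19+4*3 = 31
x=5: val = 31+5*3 = 46

46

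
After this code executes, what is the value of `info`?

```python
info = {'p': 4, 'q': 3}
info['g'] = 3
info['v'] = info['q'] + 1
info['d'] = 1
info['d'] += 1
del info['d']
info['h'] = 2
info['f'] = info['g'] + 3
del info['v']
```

{'p': 4, 'q': 3, 'g': 3, 'h': 2, 'f': 6}

info['g'] = 3 → {'p': 4, 'q': 3, 'g': 3}
info['v'] = info['q']+1 = 4 → {'p': 4, 'q': 3, 'g': 3, 'v': 4}
info['d'] = 1 → {'p': 4, 'q': 3, 'g': 3, 'v': 4, 'd': 1}
info['d'] = 1+1 = 2 → {'p': 4, 'q': 3, 'g': 3, 'v': 4, 'd': 2}
del 'd' → {'p': 4, 'q': 3, 'g': 3, 'v': 4}
info['h'] = 2 → {'p': 4, 'q': 3, 'g': 3, 'v': 4, 'h': 2}
info['f'] = info['g']+3 = 6 → {'p': 4, 'q': 3, 'g': 3, 'v': 4, 'h': 2, 'f': 6}
del 'v' → {'p': 4, 'q': 3, 'g': 3, 'h': 2, 'f': 6}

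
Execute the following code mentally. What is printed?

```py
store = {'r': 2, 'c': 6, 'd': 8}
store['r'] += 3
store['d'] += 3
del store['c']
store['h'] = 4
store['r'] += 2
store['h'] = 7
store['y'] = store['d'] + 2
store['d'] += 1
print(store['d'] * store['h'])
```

84

store['r'] = 2+3 = 5 → {'r': 5, 'c': 6, 'd': 8}
store['d'] = 8+3 = 11 → {'r': 5, 'c': 6, 'd': 11}
del 'c' → {'r': 5, 'd': 11}
store['h'] = 4 → {'r': 5, 'd': 11, 'h': 4}
store['r'] = 5+2 = 7 → {'r': 7, 'd': 11, 'h': 4}
store['h'] = 7 → {'r': 7, 'd': 11, 'h': 7}
store['y'] = store['d']+2 = 13 → {'r': 7, 'd': 11, 'h': 7, 'y': 13}
store['d'] = 11+1 = 12 → {'r': 7, 'd': 12, 'h': 7, 'y': 13}
store['d']*store['h'] = 12*7 = 84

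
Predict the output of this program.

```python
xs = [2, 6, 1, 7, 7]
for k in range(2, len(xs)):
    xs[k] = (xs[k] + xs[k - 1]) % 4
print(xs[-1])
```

1

k=2: xs[2] = (1+6)%4 = 3 → [2, 6, 3, 7, 7]
k=3: xs[3] = (7+3)%4 = 2 → [2, 6, 3, 2, 7]
k=4: xs[4] = (7+2)%4 = 1 → [2, 6, 3, 2, 1]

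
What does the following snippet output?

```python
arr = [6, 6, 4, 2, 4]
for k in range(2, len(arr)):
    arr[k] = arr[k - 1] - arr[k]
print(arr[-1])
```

-4

k=2: arr[2] = 6-4 = 2 → [6, 6, 2, 2, 4]
k=3: arr[3] = 2-2 = 0 → [6, 6, 2, 0, 4]
k=4: arr[4] = 0-4 = -4 → [6, 6, 2, 0, -4]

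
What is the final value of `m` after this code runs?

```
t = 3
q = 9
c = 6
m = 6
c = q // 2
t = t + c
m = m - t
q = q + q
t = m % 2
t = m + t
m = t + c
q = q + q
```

4

c = 9//2 = 4
t = 3+4 = 7
m = 6-7 = -1
q = 9+9 = 18
t = (-1)%2 = 1
t = (-1)+1 = 0
m = 0+4 = 4
q = 18+18 = 36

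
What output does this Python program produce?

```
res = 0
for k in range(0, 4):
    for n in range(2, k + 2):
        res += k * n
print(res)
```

k=1,n=2: res = 0+2 = 2
k=2,n=2: res = 2+4 = 6
k=2,n=3: res = 6+6 = 12
k=3,n=2: res = 12+6 = 18
k=3,n=3: res = 18+9 = 27
k=3,n=4: res = 27+12 = 39

39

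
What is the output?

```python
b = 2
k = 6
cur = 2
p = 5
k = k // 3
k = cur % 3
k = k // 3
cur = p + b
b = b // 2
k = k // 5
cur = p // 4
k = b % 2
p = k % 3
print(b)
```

k = 6//3 = 2
k = 2%3 = 2
k = 2//3 = 0
cur = 5+2 = 7
b = 2//2 = 1
k = 0//5 = 0
cur = 5//4 = 1
k = 1%2 = 1
p = 1%3 = 1

1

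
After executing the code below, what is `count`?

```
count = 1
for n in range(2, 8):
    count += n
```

n=2: count = 1+2 = 3
n=3: count = 3+3 = 6
n=4: count = 6+4 = 10
n=5: count = 10+5 = 15
n=6: count = 15+6 = 21
n=7: count = 21+7 = 28

28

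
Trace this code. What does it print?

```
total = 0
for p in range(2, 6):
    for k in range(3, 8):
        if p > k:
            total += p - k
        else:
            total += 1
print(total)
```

p=2,k=3: not 2>3, total = 0+1 = 1
p=2,k=4: not 2>4, total = 1+1 = 2
p=2,k=5: not 2>5, total = 2+1 = 3
p=2,k=6: not 2>6, total = 3+1 = 4
p=2,k=7: not 2>7, total = 4+1 = 5
p=3,k=3: not 3>3, total = 5+1 = 6
p=3,k=4: not 3>4, total = 6+1 = 7
p=3,k=5: not 3>5, total = 7+1 = 8
p=3,k=6: not 3>6, total = 8+1 = 9
p=3,k=7: not 3>7, total = 9+1 = 10
p=4,k=3: 4>3, total = 10+1 = 11
p=4,k=4: not 4>4, total = 11+1 = 12
p=4,k=5: not 4>5, total = 12+1 = 13
p=4,k=6: not 4>6, total = 13+1 = 14
p=4,k=7: not 4>7, total = 14+1 = 15
p=5,k=3: 5>3, total = 15+2 = 17
p=5,k=4: 5>4, total = 17+1 = 18
p=5,k=5: not 5>5, total = 18+1 = 19
p=5,k=6: not 5>6, total = 19+1 = 20
p=5,k=7: not 5>7, total = 20+1 = 21

21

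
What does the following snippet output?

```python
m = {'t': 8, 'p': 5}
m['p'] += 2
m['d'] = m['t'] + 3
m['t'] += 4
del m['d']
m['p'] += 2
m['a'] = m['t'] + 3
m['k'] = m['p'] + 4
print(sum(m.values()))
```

m['p'] = 5+2 = 7 → {'t': 8, 'p': 7}
m['d'] = m['t']+3 = 11 → {'t': 8, 'p': 7, 'd': 11}
m['t'] = 8+4 = 12 → {'t': 12, 'p': 7, 'd': 11}
del 'd' → {'t': 12, 'p': 7}
m['p'] = 7+2 = 9 → {'t': 12, 'p': 9}
m['a'] = m['t']+3 = 15 → {'t': 12, 'p': 9, 'a': 15}
m['k'] = m['p']+4 = 13 → {'t': 12, 'p': 9, 'a': 15, 'k': 13}
sum of values = 49

49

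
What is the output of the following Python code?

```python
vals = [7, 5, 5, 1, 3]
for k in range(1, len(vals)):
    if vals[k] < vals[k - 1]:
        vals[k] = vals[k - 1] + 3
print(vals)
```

k=1: 5<7, vals[1] = 7+3 = 10 → [7, 10, 5, 1, 3]
k=2: 5<10, vals[2] = 10+3 = 13 → [7, 10, 13, 1, 3]
k=3: 1<13, vals[3] = 13+3 = 16 → [7, 10, 13, 16, 3]
k=4: 3<16, vals[4] = 16+3 = 19 → [7, 10, 13, 16, 19]

[7, 10, 13, 16, 19]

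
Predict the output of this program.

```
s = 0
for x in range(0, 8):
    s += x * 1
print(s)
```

28

x=0: s = 0+0*1 = 0
x=1: s = 0+1*1 = 1
x=2: s = 1+2*1 = 3
x=3: s = 3+3*1 = 6
x=4: s = 6+4*1 = 10
x=5: s = 10+5*1 = 15
x=6: s = 15+6*1 = 21
x=7: s = 21+7*1 = 28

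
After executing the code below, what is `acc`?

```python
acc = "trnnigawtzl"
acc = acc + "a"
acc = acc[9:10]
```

+ 'a' → 'trnnigawtzla'
slice [9:10] → 'z'

'z'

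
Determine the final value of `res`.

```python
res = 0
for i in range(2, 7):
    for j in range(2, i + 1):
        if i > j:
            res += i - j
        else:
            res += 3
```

35

i=2,j=2: not 2>2, res = 0+3 = 3
i=3,j=2: 3>2, res = 3+1 = 4
i=3,j=3: not 3>3, res = 4+3 = 7
i=4,j=2: 4>2, res = 7+2 = 9
i=4,j=3: 4>3, res = 9+1 = 10
i=4,j=4: not 4>4, res = 10+3 = 13
i=5,j=2: 5>2, res = 13+3 = 16
i=5,j=3: 5>3, res = 16+2 = 18
i=5,j=4: 5>4, res = 18+1 = 19
i=5,j=5: not 5>5, res = 19+3 = 22
i=6,j=2: 6>2, res = 22+4 = 26
i=6,j=3: 6>3, res = 26+3 = 29
i=6,j=4: 6>4, res = 29+2 = 31
i=6,j=5: 6>5, res = 31+1 = 32
i=6,j=6: not 6>6, res = 32+3 = 35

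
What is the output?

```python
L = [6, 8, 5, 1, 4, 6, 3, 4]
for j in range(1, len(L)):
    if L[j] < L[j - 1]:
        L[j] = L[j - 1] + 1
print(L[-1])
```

14

j=1: 8>=6, unchanged → [6, 8, 5, 1, 4, 6, 3, 4]
j=2: 5<8, L[2] = 8+1 = 9 → [6, 8, 9, 1, 4, 6, 3, 4]
j=3: 1<9, L[3] = 9+1 = 10 → [6, 8, 9, 10, 4, 6, 3, 4]
j=4: 4<10, L[4] = 10+1 = 11 → [6, 8, 9, 10, 11, 6, 3, 4]
j=5: 6<11, L[5] = 11+1 = 12 → [6, 8, 9, 10, 11, 12, 3, 4]
j=6: 3<12, L[6] = 12+1 = 13 → [6, 8, 9, 10, 11, 12, 13, 4]
j=7: 4<13, L[7] = 13+1 = 14 → [6, 8, 9, 10, 11, 12, 13, 14]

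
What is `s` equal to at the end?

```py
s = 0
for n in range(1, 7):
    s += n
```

n=1: s = 0+1 = 1
n=2: s = 1+2 = 3
n=3: s = 3+3 = 6
n=4: s = 6+4 = 10
n=5: s = 10+5 = 15
n=6: s = 15+6 = 21

21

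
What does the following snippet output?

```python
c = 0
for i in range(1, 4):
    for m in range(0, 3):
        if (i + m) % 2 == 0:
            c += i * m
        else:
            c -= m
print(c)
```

i=1,m=0: odd sum, c = 0-0 = 0
i=1,m=1: even sum, c = 0+1 = 1
i=1,m=2: odd sum, c = 1-2 = -1
i=2,m=0: even sum, c = (-1)+0 = -1
i=2,m=1: odd sum, c = (-1)-1 = -2
i=2,m=2: even sum, c = (-2)+4 = 2
i=3,m=0: odd sum, c = 2-0 = 2
i=3,m=1: even sum, c = 2+3 = 5
i=3,m=2: odd sum, c = 5-2 = 3

3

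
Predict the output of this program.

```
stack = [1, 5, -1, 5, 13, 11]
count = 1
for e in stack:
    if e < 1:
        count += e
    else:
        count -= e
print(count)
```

e=1: not <1, count = 1-1 = 0
e=5: not <1, count = 0-5 = -5
e=-1: <1, count = (-5)+(-1) = -6
e=5: not <1, count = (-6)-5 = -11
e=13: not <1, count = (-11)-13 = -24
e=11: not <1, count = (-24)-11 = -35

-35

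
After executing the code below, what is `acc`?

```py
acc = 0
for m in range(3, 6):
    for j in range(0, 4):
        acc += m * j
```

72

m=3,j=0: acc = 0+0 = 0
m=3,j=1: acc = 0+3 = 3
m=3,j=2: acc = 3+6 = 9
m=3,j=3: acc = 9+9 = 18
m=4,j=0: acc = 18+0 = 18
m=4,j=1: acc = 18+4 = 22
m=4,j=2: acc = 22+8 = 30
m=4,j=3: acc = 30+12 = 42
m=5,j=0: acc = 42+0 = 42
m=5,j=1: acc = 42+5 = 47
m=5,j=2: acc = 47+10 = 57
m=5,j=3: acc = 57+15 = 72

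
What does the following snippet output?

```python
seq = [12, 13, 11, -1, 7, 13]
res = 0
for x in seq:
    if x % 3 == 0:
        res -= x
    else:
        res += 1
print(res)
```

x=12: %3==0, res = 0-12 = -12
x=13: not %3==0, res = (-12)+1 = -11
x=11: not %3==0, res = (-11)+1 = -10
x=-1: not %3==0, res = (-10)+1 = -9
x=7: not %3==0, res = (-9)+1 = -8
x=13: not %3==0, res = (-8)+1 = -7

-7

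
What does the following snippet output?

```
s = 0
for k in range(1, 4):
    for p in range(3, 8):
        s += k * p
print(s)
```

150

k=1,p=3: s = 0+3 = 3
k=1,p=4: s = 3+4 = 7
k=1,p=5: s = 7+5 = 12
k=1,p=6: s = 12+6 = 18
k=1,p=7: s = 18+7 = 25
k=2,p=3: s = 25+6 = 31
k=2,p=4: s = 31+8 = 39
k=2,p=5: s = 39+10 = 49
k=2,p=6: s = 49+12 = 61
k=2,p=7: s = 61+14 = 75
k=3,p=3: s = 75+9 = 84
k=3,p=4: s = 84+12 = 96
k=3,p=5: s = 96+15 = 111
k=3,p=6: s = 111+18 = 129
k=3,p=7: s = 129+21 = 150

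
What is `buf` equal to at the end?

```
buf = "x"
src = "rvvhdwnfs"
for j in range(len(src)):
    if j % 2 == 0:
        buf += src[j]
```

'xrvdns'

j=0: add 'r' → 'xr'
j=1: skip
j=2: add 'v' → 'xrv'
j=3: skip
j=4: add 'd' → 'xrvd'
j=5: skip
j=6: add 'n' → 'xrvdn'
j=7: skip
j=8: add 's' → 'xrvdns'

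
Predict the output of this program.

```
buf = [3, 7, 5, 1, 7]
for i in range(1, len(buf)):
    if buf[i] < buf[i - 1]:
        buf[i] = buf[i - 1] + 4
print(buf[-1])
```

i=1: 7>=3, unchanged → [3, 7, 5, 1, 7]
i=2: 5<7, buf[2] = 7+4 = 11 → [3, 7, 11, 1, 7]
i=3: 1<11, buf[3] = 11+4 = 15 → [3, 7, 11, 15, 7]
i=4: 7<15, buf[4] = 15+4 = 19 → [3, 7, 11, 15, 19]

19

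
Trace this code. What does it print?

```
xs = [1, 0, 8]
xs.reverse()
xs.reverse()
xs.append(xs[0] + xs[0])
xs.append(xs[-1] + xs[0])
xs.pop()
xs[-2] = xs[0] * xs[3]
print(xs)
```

[1, 0, 2, 2]

reverse → [8, 0, 1]
reverse → [1, 0, 8]
append xs[0]+xs[0] = 1+1 = 2 → [1, 0, 8, 2]
append xs[-1]+xs[0] = 2+1 = 3 → [1, 0, 8, 2, 3]
pop() removes 3 → [1, 0, 8, 2]
xs[-2] = xs[0]*xs[3] = 1*2 = 2 → [1, 0, 2, 2]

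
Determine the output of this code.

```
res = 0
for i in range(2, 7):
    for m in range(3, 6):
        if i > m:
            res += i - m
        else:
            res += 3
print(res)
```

i=2,m=3: not 2>3, res = 0+3 = 3
i=2,m=4: not 2>4, res = 3+3 = 6
i=2,m=5: not 2>5, res = 6+3 = 9
i=3,m=3: not 3>3, res = 9+3 = 12
i=3,m=4: not 3>4, res = 12+3 = 15
i=3,m=5: not 3>5, res = 15+3 = 18
i=4,m=3: 4>3, res = 18+1 = 19
i=4,m=4: not 4>4, res = 19+3 = 22
i=4,m=5: not 4>5, res = 22+3 = 25
i=5,m=3: 5>3, res = 25+2 = 27
i=5,m=4: 5>4, res = 27+1 = 28
i=5,m=5: not 5>5, res = 28+3 = 31
i=6,m=3: 6>3, res = 31+3 = 34
i=6,m=4: 6>4, res = 34+2 = 36
i=6,m=5: 6>5, res = 36+1 = 37

37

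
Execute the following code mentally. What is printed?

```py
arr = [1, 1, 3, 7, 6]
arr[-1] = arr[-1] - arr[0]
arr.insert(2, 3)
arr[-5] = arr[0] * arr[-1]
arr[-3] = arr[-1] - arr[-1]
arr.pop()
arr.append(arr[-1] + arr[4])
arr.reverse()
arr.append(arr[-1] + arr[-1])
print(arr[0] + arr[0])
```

28

arr[-1] = arr[-1]-arr[0] = 6-1 = 5 → [1, 1, 3, 7, 5]
insert 3 at 2 → [1, 1, 3, 3, 7, 5]
arr[-5] = arr[0]*arr[-1] = 1*5 = 5 → [1, 5, 3, 3, 7, 5]
arr[-3] = arr[-1]-arr[-1] = 5-5 = 0 → [1, 5, 3, 0, 7, 5]
pop() removes 5 → [1, 5, 3, 0, 7]
append arr[-1]+arr[4] = 7+7 = 14 → [1, 5, 3, 0, 7, 14]
reverse → [14, 7, 0, 3, 5, 1]
append arr[-1]+arr[-1] = 1+1 = 2 → [14, 7, 0, 3, 5, 1, 2]
arr[0]+arr[0] = 14+14 = 28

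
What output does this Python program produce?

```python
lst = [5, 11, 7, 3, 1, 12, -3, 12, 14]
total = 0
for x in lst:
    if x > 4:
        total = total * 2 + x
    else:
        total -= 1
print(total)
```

x=5: >4, total = 0*2+5 = 5
x=11: >4, total = 5*2+11 = 21
x=7: >4, total = 21*2+7 = 49
x=3: not >4, total = 49-1 = 48
x=1: not >4, total = 48-1 = 47
x=12: >4, total = 47*2+12 = 106
x=-3: not >4, total = 106-1 = 105
x=12: >4, total = 105*2+12 = 222
x=14: >4, total = 222*2+14 = 458

458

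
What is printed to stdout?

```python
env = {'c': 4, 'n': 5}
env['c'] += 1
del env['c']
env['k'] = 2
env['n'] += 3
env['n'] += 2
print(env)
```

{'n': 10, 'k': 2}

env['c'] = 4+1 = 5 → {'c': 5, 'n': 5}
del 'c' → {'n': 5}
env['k'] = 2 → {'n': 5, 'k': 2}
env['n'] = 5+3 = 8 → {'n': 8, 'k': 2}
env['n'] = 8+2 = 10 → {'n': 10, 'k': 2}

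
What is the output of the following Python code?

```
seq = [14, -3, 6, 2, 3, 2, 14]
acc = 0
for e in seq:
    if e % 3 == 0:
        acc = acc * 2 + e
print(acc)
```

3

e=14: not %3==0
e=-3: %3==0, acc = 0*2+(-3) = -3
e=6: %3==0, acc = (-3)*2+6 = 0
e=2: not %3==0
e=3: %3==0, acc = 0*2+3 = 3
e=2: not %3==0
e=14: not %3==0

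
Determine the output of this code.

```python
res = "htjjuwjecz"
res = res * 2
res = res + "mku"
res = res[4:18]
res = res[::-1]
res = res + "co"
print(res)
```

ejwujjthzcejwuco

repeat ×2 → 'htjjuwjeczhtjjuwjecz'
+ 'mku' → 'htjjuwjeczhtjjuwjeczmku'
slice [4:18] → 'uwjeczhtjjuwje'
reverse → 'ejwujjthzcejwu'
+ 'co' → 'ejwujjthzcejwuco'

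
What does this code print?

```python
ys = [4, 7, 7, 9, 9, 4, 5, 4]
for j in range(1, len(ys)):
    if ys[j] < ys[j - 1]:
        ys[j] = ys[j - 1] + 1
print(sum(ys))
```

j=1: 7>=4, unchanged → [4, 7, 7, 9, 9, 4, 5, 4]
j=2: 7>=7, unchanged → [4, 7, 7, 9, 9, 4, 5, 4]
j=3: 9>=7, unchanged → [4, 7, 7, 9, 9, 4, 5, 4]
j=4: 9>=9, unchanged → [4, 7, 7, 9, 9, 4, 5, 4]
j=5: 4<9, ys[5] = 9+1 = 10 → [4, 7, 7, 9, 9, 10, 5, 4]
j=6: 5<10, ys[6] = 10+1 = 11 → [4, 7, 7, 9, 9, 10, 11, 4]
j=7: 4<11, ys[7] = 11+1 = 12 → [4, 7, 7, 9, 9, 10, 11, 12]
sum = 69

69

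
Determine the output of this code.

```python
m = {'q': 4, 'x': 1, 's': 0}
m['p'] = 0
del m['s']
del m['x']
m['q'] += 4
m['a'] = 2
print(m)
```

m['p'] = 0 → {'q': 4, 'x': 1, 's': 0, 'p': 0}
del 's' → {'q': 4, 'x': 1, 'p': 0}
del 'x' → {'q': 4, 'p': 0}
m['q'] = 4+4 = 8 → {'q': 8, 'p': 0}
m['a'] = 2 → {'q': 8, 'p': 0, 'a': 2}

{'q': 8, 'p': 0, 'a': 2}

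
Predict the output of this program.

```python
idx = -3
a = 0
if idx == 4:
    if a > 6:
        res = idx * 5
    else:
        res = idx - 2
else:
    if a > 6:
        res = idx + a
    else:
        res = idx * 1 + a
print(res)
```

idx=-3, a=0
idx == 4 is False; a > 6 is False
→ res = idx * 1 + a = -3

-3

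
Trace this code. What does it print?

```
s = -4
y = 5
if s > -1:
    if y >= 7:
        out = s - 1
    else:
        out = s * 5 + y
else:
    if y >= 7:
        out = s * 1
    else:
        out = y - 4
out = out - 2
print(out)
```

-1

s=-4, y=5
s > -1 is False; y >= 7 is False
→ out = y - 4 = 1
out = 1-2 = -1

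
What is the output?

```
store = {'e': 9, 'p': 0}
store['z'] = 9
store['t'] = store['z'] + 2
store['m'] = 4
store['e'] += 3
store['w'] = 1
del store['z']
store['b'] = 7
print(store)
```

store['z'] = 9 → {'e': 9, 'p': 0, 'z': 9}
store['t'] = store['z']+2 = 11 → {'e': 9, 'p': 0, 'z': 9, 't': 11}
store['m'] = 4 → {'e': 9, 'p': 0, 'z': 9, 't': 11, 'm': 4}
store['e'] = 9+3 = 12 → {'e': 12, 'p': 0, 'z': 9, 't': 11, 'm': 4}
store['w'] = 1 → {'e': 12, 'p': 0, 'z': 9, 't': 11, 'm': 4, 'w': 1}
del 'z' → {'e': 12, 'p': 0, 't': 11, 'm': 4, 'w': 1}
store['b'] = 7 → {'e': 12, 'p': 0, 't': 11, 'm': 4, 'w': 1, 'b': 7}

{'e': 12, 'p': 0, 't': 11, 'm': 4, 'w': 1, 'b': 7}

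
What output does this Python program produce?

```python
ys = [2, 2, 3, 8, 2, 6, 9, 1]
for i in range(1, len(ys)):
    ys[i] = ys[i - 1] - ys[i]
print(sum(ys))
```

-101

i=1: ys[1] = 2-2 = 0 → [2, 0, 3, 8, 2, 6, 9, 1]
i=2: ys[2] = 0-3 = -3 → [2, 0, -3, 8, 2, 6, 9, 1]
i=3: ys[3] = (-3)-8 = -11 → [2, 0, -3, -11, 2, 6, 9, 1]
i=4: ys[4] = (-11)-2 = -13 → [2, 0, -3, -11, -13, 6, 9, 1]
i=5: ys[5] = (-13)-6 = -19 → [2, 0, -3, -11, -13, -19, 9, 1]
i=6: ys[6] = (-19)-9 = -28 → [2, 0, -3, -11, -13, -19, -28, 1]
i=7: ys[7] = (-28)-1 = -29 → [2, 0, -3, -11, -13, -19, -28, -29]
sum = -101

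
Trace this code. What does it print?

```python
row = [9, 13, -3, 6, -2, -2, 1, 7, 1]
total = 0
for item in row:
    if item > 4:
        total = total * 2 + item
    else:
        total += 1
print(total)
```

item=9: >4, total = 0*2+9 = 9
item=13: >4, total = 9*2+13 = 31
item=-3: not >4, total = 31+1 = 32
item=6: >4, total = 32*2+6 = 70
item=-2: not >4, total = 70+1 = 71
item=-2: not >4, total = 71+1 = 72
item=1: not >4, total = 72+1 = 73
item=7: >4, total = 73*2+7 = 153
item=1: not >4, total = 153+1 = 154

154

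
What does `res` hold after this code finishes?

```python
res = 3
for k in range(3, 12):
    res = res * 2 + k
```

3571

k=3: res = 3*2+3 = 9
k=4: res = 9*2+4 = 22
k=5: res = 22*2+5 = 49
k=6: res = 49*2+6 = 104
k=7: res = 104*2+7 = 215
k=8: res = 215*2+8 = 438
k=9: res = 438*2+9 = 885
k=10: res = 885*2+10 = 1780
k=11: res = 1780*2+11 = 3571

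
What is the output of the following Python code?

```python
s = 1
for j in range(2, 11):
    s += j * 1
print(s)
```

55

j=2: s = 1+2*1 = 3
j=3: s = 3+3*1 = 6
j=4: s = 6+4*1 = 10
j=5: s = 10+5*1 = 15
j=6: s = 15+6*1 = 21
j=7: s = 21+7*1 = 28
j=8: s = 28+8*1 = 36
j=9: s = 36+9*1 = 45
j=10: s = 45+10*1 = 55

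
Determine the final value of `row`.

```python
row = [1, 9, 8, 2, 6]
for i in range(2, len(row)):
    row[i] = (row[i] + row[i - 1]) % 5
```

[1, 9, 2, 4, 0]

i=2: row[2] = (8+9)%5 = 2 → [1, 9, 2, 2, 6]
i=3: row[3] = (2+2)%5 = 4 → [1, 9, 2, 4, 6]
i=4: row[4] = (6+4)%5 = 0 → [1, 9, 2, 4, 0]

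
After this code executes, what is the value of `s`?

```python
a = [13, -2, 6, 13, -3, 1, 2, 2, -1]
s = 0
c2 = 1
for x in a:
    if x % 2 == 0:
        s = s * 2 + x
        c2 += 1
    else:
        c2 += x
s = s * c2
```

x=13: not even; c2=14
x=-2: even, s = 0*2+(-2) = -2; c2=15
x=6: even, s = (-2)*2+6 = 2; c2=16
x=13: not even; c2=29
x=-3: not even; c2=26
x=1: not even; c2=27
x=2: even, s = 2*2+2 = 6; c2=28
x=2: even, s = 6*2+2 = 14; c2=29
x=-1: not even; c2=28
s*c2 = 14*28 = 392

392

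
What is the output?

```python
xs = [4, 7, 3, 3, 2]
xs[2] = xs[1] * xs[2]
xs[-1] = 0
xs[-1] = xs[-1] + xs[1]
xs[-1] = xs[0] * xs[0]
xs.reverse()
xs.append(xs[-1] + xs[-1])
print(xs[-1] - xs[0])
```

-8

xs[2] = xs[1]*xs[2] = 7*3 = 21 → [4, 7, 21, 3, 2]
xs[-1] = 0 → [4, 7, 21, 3, 0]
xs[-1] = xs[-1]+xs[1] = 0+7 = 7 → [4, 7, 21, 3, 7]
xs[-1] = xs[0]*xs[0] = 4*4 = 16 → [4, 7, 21, 3, 16]
reverse → [16, 3, 21, 7, 4]
append xs[-1]+xs[-1] = 4+4 = 8 → [16, 3, 21, 7, 4, 8]
xs[-1]-xs[0] = 8-16 = -8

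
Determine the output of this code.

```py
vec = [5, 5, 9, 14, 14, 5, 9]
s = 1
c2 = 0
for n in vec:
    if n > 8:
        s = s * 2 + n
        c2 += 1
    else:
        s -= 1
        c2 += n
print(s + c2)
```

166

n=5: not >8, s = 1-1 = 0; c2=5
n=5: not >8, s = 0-1 = -1; c2=10
n=9: >8, s = (-1)*2+9 = 7; c2=11
n=14: >8, s = 7*2+14 = 28; c2=12
n=14: >8, s = 28*2+14 = 70; c2=13
n=5: not >8, s = 70-1 = 69; c2=18
n=9: >8, s = 69*2+9 = 147; c2=19
s+c2 = 147+19 = 166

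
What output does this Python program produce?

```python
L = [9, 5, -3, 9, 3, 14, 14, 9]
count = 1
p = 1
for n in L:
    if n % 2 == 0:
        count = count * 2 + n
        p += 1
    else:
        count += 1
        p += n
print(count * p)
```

2345

n=9: not even, count = 1+1 = 2; p=10
n=5: not even, count = 2+1 = 3; p=15
n=-3: not even, count = 3+1 = 4; p=12
n=9: not even, count = 4+1 = 5; p=21
n=3: not even, count = 5+1 = 6; p=24
n=14: even, count = 6*2+14 = 26; p=25
n=14: even, count = 26*2+14 = 66; p=26
n=9: not even, count = 66+1 = 67; p=35
count*p = 67*35 = 2345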